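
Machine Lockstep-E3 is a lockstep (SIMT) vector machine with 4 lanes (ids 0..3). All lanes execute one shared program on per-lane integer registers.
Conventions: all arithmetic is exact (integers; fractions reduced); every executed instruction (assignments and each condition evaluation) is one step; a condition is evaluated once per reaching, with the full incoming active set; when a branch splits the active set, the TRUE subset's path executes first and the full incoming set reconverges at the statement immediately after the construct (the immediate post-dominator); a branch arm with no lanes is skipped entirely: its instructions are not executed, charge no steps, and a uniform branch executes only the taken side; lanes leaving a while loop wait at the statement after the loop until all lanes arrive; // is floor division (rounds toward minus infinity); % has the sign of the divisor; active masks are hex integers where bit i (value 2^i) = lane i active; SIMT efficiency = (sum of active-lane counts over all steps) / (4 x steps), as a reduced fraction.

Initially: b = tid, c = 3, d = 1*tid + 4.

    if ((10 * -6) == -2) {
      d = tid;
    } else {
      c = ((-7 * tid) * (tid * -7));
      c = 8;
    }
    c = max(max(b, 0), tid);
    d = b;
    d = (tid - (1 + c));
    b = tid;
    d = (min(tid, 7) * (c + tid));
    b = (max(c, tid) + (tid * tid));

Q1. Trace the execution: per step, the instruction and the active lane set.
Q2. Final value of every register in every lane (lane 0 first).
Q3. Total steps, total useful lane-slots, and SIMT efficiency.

step 0: eval ((10 * -6) == -2)       0xf
step 1: c <- ((-7 * tid) * (tid * -7)) 0xf
step 2: c <- 8                       0xf
step 3: c <- max(max(b, 0), tid)     0xf
step 4: d <- b                       0xf
step 5: d <- (tid - (1 + c))         0xf
step 6: b <- tid                     0xf
step 7: d <- (min(tid, 7) * (c + tid)) 0xf
step 8: b <- (max(c, tid) + (tid * tid)) 0xf

Answer: 9 steps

b: 0,2,6,12
c: 0,1,2,3
d: 0,2,8,18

steps = 9; useful = 36; efficiency = 36/36 = 1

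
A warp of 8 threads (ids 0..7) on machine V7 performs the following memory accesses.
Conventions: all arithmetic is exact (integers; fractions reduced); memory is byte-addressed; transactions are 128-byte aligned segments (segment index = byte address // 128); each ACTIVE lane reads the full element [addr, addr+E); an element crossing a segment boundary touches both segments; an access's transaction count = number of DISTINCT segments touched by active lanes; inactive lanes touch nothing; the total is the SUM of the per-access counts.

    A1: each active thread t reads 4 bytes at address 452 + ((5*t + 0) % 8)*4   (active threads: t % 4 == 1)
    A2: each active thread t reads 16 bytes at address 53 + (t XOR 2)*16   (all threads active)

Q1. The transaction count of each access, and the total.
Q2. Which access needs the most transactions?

A1: 1 transaction
A2: 2 transactions

Answer: 1,2; total 3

Answer: A2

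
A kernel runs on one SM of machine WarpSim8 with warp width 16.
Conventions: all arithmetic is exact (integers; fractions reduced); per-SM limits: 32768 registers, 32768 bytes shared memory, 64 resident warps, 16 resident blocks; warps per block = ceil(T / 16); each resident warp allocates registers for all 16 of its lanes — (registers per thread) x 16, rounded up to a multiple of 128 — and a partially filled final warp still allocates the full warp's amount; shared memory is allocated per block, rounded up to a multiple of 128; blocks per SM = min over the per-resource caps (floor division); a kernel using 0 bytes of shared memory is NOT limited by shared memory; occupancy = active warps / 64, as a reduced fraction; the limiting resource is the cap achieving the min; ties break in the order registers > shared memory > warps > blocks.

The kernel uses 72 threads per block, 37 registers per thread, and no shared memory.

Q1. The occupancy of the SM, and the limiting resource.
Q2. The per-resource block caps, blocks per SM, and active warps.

Answer: occupancy 25/32, limited by registers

registers: 10 blocks
shared memory: no limit (kernel uses none)
warps: 12 blocks
blocks: 16 blocks

Answer: 10 blocks, 50 active warps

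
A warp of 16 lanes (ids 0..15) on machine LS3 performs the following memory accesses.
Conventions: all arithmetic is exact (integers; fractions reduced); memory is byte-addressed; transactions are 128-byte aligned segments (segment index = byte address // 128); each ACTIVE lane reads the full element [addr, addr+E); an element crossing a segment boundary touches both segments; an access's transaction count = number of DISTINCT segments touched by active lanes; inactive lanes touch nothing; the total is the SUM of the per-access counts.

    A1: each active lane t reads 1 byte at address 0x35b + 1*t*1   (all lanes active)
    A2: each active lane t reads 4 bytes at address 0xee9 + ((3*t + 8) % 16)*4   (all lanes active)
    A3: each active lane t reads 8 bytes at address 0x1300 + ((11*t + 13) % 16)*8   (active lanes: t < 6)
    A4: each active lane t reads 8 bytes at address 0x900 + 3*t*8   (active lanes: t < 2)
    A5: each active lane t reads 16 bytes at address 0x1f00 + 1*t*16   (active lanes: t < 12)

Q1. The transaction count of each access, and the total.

A1: 1 transaction
A2: 2 transactions
A3: 1 transaction
A4: 1 transaction
A5: 2 transactions

Answer: 1,2,1,1,2; total 7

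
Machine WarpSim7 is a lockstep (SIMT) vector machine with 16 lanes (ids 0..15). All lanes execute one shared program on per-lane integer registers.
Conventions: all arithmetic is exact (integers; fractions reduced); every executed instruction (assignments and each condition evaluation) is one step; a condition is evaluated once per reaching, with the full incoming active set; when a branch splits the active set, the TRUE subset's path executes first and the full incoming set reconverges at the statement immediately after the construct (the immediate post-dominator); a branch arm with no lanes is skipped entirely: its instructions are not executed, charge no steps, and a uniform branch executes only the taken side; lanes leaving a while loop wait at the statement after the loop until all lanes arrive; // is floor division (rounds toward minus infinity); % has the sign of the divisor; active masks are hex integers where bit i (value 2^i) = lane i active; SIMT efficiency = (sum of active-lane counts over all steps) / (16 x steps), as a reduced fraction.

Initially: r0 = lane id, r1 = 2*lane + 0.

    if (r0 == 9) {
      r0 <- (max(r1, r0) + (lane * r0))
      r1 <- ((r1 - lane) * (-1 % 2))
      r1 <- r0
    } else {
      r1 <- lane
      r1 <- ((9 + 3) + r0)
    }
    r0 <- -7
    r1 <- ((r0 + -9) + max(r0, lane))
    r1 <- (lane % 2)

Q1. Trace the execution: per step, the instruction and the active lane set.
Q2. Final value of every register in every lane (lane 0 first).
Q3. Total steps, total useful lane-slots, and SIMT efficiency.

step 0: eval (r0 == 9)               0xffff
step 1: r0 <- (max(r1, r0) + (lane * r0)) 0x0200
step 2: r1 <- ((r1 - lane) * (-1 % 2)) 0x0200
step 3: r1 <- r0                     0x0200
step 4: r1 <- lane                   0xfdff
step 5: r1 <- ((9 + 3) + r0)         0xfdff
step 6: r0 <- -7                     0xffff
step 7: r1 <- ((r0 + -9) + max(r0, lane)) 0xffff
step 8: r1 <- (lane % 2)             0xffff

Answer: 9 steps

r0: -7,-7,-7,-7,-7,-7,-7,-7,-7,-7,-7,-7,-7,-7,-7,-7
r1: 0,1,0,1,0,1,0,1,0,1,0,1,0,1,0,1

steps = 9; useful = 97; efficiency = 97/144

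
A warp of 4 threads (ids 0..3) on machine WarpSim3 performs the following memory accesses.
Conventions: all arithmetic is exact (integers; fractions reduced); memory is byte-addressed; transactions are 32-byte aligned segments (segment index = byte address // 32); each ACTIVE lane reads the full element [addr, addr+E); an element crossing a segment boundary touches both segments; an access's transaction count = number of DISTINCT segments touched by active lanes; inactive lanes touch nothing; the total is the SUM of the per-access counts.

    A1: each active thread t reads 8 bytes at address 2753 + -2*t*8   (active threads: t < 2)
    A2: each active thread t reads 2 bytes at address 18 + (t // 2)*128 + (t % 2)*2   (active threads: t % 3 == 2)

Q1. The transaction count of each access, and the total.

A1: 2 transactions
A2: 1 transaction

Answer: 2,1; total 3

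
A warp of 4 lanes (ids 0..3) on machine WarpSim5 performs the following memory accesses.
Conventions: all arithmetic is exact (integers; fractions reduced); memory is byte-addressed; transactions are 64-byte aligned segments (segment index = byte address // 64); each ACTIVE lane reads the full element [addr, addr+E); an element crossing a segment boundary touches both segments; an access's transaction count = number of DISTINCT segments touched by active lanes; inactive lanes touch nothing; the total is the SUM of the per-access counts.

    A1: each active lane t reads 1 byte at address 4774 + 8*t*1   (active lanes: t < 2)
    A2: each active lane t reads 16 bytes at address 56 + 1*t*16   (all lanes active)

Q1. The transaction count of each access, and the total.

A1: 1 transaction
A2: 2 transactions

Answer: 1,2; total 3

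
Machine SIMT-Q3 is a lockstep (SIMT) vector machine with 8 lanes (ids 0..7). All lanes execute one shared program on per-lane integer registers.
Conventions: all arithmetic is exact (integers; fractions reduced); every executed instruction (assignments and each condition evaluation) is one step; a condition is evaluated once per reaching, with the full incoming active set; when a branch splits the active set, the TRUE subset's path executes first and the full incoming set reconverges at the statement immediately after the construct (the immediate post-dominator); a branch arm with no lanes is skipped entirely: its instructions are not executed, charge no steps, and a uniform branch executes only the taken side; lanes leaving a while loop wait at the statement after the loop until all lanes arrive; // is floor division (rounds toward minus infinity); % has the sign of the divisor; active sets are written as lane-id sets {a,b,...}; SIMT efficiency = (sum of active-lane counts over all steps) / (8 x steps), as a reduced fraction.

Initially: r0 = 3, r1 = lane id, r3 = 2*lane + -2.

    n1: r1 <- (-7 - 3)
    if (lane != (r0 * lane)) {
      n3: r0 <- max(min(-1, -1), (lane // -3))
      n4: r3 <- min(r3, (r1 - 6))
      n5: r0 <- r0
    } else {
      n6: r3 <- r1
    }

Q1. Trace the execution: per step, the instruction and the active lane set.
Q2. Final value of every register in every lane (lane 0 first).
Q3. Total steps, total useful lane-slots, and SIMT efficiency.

step 0: r1 <- (-7 - 3)               {0,1,2,3,4,5,6,7}
step 1: eval (lane != (r0 * lane))   {0,1,2,3,4,5,6,7}
step 2: r0 <- max(min(-1, -1), (lane // -3)) {1,2,3,4,5,6,7}
step 3: r3 <- min(r3, (r1 - 6))      {1,2,3,4,5,6,7}
step 4: r0 <- r0                     {1,2,3,4,5,6,7}
step 5: r3 <- r1                     {0}

Answer: 6 steps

r0: 3,-1,-1,-1,-1,-1,-1,-1
r1: -10,-10,-10,-10,-10,-10,-10,-10
r3: -10,-16,-16,-16,-16,-16,-16,-16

steps = 6; useful = 38; efficiency = 38/48 = 19/24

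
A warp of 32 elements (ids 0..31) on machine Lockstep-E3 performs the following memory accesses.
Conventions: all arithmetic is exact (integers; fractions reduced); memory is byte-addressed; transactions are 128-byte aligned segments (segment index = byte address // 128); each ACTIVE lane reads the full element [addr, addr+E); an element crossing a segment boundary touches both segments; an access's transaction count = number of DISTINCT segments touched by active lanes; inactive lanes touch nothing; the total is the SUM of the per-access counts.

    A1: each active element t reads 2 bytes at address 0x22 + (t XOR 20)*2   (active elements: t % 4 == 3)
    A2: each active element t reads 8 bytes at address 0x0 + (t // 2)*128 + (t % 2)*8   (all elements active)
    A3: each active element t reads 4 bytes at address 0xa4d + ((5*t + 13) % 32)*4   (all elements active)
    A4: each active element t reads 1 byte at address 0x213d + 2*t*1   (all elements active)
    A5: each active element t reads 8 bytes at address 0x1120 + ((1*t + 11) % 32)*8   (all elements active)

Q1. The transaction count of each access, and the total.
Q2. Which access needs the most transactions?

A1: 1 transaction
A2: 16 transactions
A3: 2 transactions
A4: 1 transaction
A5: 3 transactions

Answer: 1,16,2,1,3; total 23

Answer: A2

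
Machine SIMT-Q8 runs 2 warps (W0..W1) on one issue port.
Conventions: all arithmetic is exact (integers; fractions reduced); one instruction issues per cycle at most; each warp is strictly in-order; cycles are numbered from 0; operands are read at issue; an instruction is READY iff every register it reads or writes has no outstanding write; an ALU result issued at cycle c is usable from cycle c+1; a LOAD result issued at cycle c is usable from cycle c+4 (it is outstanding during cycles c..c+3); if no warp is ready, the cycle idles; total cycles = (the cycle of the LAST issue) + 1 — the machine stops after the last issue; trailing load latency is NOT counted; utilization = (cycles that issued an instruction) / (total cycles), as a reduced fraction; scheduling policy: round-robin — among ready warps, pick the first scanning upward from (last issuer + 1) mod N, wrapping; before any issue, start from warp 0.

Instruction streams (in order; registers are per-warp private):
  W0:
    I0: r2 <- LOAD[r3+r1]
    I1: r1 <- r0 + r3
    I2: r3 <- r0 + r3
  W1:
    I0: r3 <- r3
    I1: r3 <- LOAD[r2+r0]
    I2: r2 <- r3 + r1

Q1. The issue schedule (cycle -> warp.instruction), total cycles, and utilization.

cycle 0: W0.I0
cycle 1: W1.I0
cycle 2: W0.I1
cycle 3: W1.I1
cycle 4: W0.I2
cycle 5: idle
cycle 6: idle
cycle 7: W1.I2

Answer: 8 cycles, utilization 3/4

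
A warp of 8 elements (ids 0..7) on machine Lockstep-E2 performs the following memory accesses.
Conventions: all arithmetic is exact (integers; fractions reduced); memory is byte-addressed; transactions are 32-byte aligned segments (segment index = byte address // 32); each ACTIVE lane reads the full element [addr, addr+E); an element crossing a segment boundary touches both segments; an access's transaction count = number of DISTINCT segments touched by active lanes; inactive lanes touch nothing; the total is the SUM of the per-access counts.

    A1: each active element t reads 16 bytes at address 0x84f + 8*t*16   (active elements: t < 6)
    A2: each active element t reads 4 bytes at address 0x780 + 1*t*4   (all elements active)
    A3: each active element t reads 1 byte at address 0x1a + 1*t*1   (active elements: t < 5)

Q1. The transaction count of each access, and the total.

A1: 6 transactions
A2: 1 transaction
A3: 1 transaction

Answer: 6,1,1; total 8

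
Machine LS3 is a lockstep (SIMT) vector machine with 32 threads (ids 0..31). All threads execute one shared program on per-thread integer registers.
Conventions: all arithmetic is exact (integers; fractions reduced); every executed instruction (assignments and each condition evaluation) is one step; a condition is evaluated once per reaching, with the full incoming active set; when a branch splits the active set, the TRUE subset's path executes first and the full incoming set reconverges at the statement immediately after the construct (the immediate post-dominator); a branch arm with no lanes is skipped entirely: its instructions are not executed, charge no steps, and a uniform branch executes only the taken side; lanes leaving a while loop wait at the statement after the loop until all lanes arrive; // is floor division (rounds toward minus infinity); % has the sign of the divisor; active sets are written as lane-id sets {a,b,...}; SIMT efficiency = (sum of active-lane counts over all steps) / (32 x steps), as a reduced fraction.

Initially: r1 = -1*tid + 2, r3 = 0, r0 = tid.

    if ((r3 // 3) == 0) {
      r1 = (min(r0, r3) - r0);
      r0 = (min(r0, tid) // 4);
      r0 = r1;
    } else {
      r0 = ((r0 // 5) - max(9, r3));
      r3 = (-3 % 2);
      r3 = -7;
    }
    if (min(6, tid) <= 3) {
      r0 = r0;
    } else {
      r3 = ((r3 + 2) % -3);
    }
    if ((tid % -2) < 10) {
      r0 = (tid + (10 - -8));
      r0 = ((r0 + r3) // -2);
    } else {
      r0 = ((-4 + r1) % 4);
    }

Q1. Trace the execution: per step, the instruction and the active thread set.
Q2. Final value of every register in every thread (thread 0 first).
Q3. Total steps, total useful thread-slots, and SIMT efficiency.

step 0: eval ((r3 // 3) == 0)        {0,1,2,3,4,5,6,7,8,9,10,11,12,13,14,15,16,17,18,19,20,21,22,23,24,25,26,27,28,29,30,31}
step 1: r1 <- (min(r0, r3) - r0)     {0,1,2,3,4,5,6,7,8,9,10,11,12,13,14,15,16,17,18,19,20,21,22,23,24,25,26,27,28,29,30,31}
step 2: r0 <- (min(r0, tid) // 4)    {0,1,2,3,4,5,6,7,8,9,10,11,12,13,14,15,16,17,18,19,20,21,22,23,24,25,26,27,28,29,30,31}
step 3: r0 <- r1                     {0,1,2,3,4,5,6,7,8,9,10,11,12,13,14,15,16,17,18,19,20,21,22,23,24,25,26,27,28,29,30,31}
step 4: eval (min(6, tid) <= 3)      {0,1,2,3,4,5,6,7,8,9,10,11,12,13,14,15,16,17,18,19,20,21,22,23,24,25,26,27,28,29,30,31}
step 5: r0 <- r0                     {0,1,2,3}
step 6: r3 <- ((r3 + 2) % -3)        {4,5,6,7,8,9,10,11,12,13,14,15,16,17,18,19,20,21,22,23,24,25,26,27,28,29,30,31}
step 7: eval ((tid % -2) < 10)       {0,1,2,3,4,5,6,7,8,9,10,11,12,13,14,15,16,17,18,19,20,21,22,23,24,25,26,27,28,29,30,31}
step 8: r0 <- (tid + (10 - -8))      {0,1,2,3,4,5,6,7,8,9,10,11,12,13,14,15,16,17,18,19,20,21,22,23,24,25,26,27,28,29,30,31}
step 9: r0 <- ((r0 + r3) // -2)      {0,1,2,3,4,5,6,7,8,9,10,11,12,13,14,15,16,17,18,19,20,21,22,23,24,25,26,27,28,29,30,31}

Answer: 10 steps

r1: 0,-1,-2,-3,-4,-5,-6,-7,-8,-9,-10,-11,-12,-13,-14,-15,-16,-17,-18,-19,-20,-21,-22,-23,-24,-25,-26,-27,-28,-29,-30,-31
r3: 0,0,0,0,-1,-1,-1,-1,-1,-1,-1,-1,-1,-1,-1,-1,-1,-1,-1,-1,-1,-1,-1,-1,-1,-1,-1,-1,-1,-1,-1,-1
r0: -9,-10,-10,-11,-11,-11,-12,-12,-13,-13,-14,-14,-15,-15,-16,-16,-17,-17,-18,-18,-19,-19,-20,-20,-21,-21,-22,-22,-23,-23,-24,-24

steps = 10; useful = 288; efficiency = 288/320 = 9/10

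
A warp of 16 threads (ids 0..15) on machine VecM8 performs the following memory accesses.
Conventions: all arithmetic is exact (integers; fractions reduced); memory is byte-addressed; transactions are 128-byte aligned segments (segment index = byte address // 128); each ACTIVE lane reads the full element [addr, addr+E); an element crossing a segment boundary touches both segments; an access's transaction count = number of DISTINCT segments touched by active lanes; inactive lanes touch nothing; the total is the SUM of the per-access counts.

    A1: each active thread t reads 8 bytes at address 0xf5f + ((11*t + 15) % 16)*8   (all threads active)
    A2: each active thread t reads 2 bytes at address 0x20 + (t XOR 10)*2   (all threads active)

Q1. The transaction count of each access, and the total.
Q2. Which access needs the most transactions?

A1: 2 transactions
A2: 1 transaction

Answer: 2,1; total 3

Answer: A1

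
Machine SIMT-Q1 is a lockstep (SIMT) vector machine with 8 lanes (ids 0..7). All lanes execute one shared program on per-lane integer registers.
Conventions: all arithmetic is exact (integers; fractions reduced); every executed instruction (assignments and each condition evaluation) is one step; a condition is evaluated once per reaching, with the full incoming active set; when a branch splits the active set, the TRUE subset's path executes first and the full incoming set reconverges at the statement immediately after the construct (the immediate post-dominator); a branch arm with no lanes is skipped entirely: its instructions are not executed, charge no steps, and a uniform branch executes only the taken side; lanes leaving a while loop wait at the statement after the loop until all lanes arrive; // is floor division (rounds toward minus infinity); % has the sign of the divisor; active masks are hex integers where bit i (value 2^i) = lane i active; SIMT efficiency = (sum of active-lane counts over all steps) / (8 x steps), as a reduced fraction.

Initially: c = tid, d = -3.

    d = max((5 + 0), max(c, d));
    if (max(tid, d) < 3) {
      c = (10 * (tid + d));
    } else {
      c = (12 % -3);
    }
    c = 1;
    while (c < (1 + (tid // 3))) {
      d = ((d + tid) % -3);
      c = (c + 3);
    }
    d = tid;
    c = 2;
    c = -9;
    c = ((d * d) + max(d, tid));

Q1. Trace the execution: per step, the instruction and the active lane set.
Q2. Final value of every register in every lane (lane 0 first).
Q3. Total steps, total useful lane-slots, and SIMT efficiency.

step 0: d <- max((5 + 0), max(c, d)) 0xff
step 1: eval (max(tid, d) < 3)       0xff
step 2: c <- (12 % -3)               0xff
step 3: c <- 1                       0xff
step 4: eval (c < (1 + (tid // 3)))  0xff
step 5: d <- ((d + tid) % -3)        0xf8
step 6: c <- (c + 3)                 0xf8
step 7: eval (c < (1 + (tid // 3)))  0xf8
step 8: d <- tid                     0xff
step 9: c <- 2                       0xff
step 10: c <- -9                      0xff
step 11: c <- ((d * d) + max(d, tid)) 0xff

Answer: 12 steps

c: 0,2,6,12,20,30,42,56
d: 0,1,2,3,4,5,6,7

steps = 12; useful = 87; efficiency = 87/96 = 29/32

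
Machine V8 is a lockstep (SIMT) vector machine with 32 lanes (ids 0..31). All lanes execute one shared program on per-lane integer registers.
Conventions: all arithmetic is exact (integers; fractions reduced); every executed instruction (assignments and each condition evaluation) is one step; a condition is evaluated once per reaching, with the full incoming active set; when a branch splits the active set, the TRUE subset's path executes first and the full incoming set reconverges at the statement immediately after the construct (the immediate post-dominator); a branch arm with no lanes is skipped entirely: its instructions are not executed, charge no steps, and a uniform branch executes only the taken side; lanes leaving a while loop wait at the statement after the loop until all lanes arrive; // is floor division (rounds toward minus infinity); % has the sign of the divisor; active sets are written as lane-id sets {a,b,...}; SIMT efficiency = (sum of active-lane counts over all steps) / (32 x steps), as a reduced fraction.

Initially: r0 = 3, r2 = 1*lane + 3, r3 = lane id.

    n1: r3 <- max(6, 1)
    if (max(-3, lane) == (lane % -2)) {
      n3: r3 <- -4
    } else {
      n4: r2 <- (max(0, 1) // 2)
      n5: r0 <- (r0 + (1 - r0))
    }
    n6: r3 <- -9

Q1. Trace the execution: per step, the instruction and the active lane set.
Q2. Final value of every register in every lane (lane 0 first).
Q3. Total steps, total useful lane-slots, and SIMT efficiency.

step 0: r3 <- max(6, 1)              {0,1,2,3,4,5,6,7,8,9,10,11,12,13,14,15,16,17,18,19,20,21,22,23,24,25,26,27,28,29,30,31}
step 1: eval (max(-3, lane) == (lane % -2)) {0,1,2,3,4,5,6,7,8,9,10,11,12,13,14,15,16,17,18,19,20,21,22,23,24,25,26,27,28,29,30,31}
step 2: r3 <- -4                     {0}
step 3: r2 <- (max(0, 1) // 2)       {1,2,3,4,5,6,7,8,9,10,11,12,13,14,15,16,17,18,19,20,21,22,23,24,25,26,27,28,29,30,31}
step 4: r0 <- (r0 + (1 - r0))        {1,2,3,4,5,6,7,8,9,10,11,12,13,14,15,16,17,18,19,20,21,22,23,24,25,26,27,28,29,30,31}
step 5: r3 <- -9                     {0,1,2,3,4,5,6,7,8,9,10,11,12,13,14,15,16,17,18,19,20,21,22,23,24,25,26,27,28,29,30,31}

Answer: 6 steps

r0: 3,1,1,1,1,1,1,1,1,1,1,1,1,1,1,1,1,1,1,1,1,1,1,1,1,1,1,1,1,1,1,1
r2: 3,0,0,0,0,0,0,0,0,0,0,0,0,0,0,0,0,0,0,0,0,0,0,0,0,0,0,0,0,0,0,0
r3: -9,-9,-9,-9,-9,-9,-9,-9,-9,-9,-9,-9,-9,-9,-9,-9,-9,-9,-9,-9,-9,-9,-9,-9,-9,-9,-9,-9,-9,-9,-9,-9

steps = 6; useful = 159; efficiency = 159/192 = 53/64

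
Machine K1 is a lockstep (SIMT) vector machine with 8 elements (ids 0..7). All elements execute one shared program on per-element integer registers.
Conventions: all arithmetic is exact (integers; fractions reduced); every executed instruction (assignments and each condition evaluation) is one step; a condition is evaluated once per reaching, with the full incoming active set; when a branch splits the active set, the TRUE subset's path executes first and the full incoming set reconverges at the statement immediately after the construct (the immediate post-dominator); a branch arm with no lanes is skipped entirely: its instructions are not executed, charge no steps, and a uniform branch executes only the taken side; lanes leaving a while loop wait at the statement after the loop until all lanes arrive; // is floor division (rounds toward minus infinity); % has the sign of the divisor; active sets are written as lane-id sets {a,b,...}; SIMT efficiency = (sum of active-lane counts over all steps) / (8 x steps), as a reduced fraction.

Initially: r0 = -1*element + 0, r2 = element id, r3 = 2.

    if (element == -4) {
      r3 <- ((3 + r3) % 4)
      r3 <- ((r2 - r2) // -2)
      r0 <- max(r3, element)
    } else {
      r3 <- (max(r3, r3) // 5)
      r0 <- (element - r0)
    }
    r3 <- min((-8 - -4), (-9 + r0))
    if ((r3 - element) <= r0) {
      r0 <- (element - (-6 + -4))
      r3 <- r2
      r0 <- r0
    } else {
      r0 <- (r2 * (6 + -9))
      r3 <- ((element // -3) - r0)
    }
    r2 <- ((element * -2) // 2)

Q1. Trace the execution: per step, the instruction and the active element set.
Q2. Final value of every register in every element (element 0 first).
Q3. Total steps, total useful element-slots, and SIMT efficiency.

step 0: eval (element == -4)         {0,1,2,3,4,5,6,7}
step 1: r3 <- (max(r3, r3) // 5)     {0,1,2,3,4,5,6,7}
step 2: r0 <- (element - r0)         {0,1,2,3,4,5,6,7}
step 3: r3 <- min((-8 - -4), (-9 + r0)) {0,1,2,3,4,5,6,7}
step 4: eval ((r3 - element) <= r0)  {0,1,2,3,4,5,6,7}
step 5: r0 <- (element - (-6 + -4))  {0,1,2,3,4,5,6,7}
step 6: r3 <- r2                     {0,1,2,3,4,5,6,7}
step 7: r0 <- r0                     {0,1,2,3,4,5,6,7}
step 8: r2 <- ((element * -2) // 2)  {0,1,2,3,4,5,6,7}

Answer: 9 steps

r0: 10,11,12,13,14,15,16,17
r2: 0,-1,-2,-3,-4,-5,-6,-7
r3: 0,1,2,3,4,5,6,7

steps = 9; useful = 72; efficiency = 72/72 = 1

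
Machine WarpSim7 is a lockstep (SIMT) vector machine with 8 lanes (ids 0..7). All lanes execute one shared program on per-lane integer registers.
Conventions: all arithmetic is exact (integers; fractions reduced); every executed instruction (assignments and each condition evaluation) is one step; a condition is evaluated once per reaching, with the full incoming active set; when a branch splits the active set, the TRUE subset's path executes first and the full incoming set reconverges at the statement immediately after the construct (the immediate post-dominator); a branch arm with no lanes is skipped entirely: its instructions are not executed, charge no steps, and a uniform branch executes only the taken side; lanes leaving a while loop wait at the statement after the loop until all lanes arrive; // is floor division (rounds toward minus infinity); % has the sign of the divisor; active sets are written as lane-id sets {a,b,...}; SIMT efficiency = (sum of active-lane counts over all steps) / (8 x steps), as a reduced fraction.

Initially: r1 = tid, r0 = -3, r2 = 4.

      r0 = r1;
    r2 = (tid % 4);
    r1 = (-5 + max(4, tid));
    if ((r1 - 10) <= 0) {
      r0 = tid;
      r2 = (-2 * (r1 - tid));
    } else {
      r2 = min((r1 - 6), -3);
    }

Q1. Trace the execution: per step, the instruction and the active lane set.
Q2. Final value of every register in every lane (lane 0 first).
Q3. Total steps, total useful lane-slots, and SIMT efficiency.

step 0: r0 <- r1                     {0,1,2,3,4,5,6,7}
step 1: r2 <- (tid % 4)              {0,1,2,3,4,5,6,7}
step 2: r1 <- (-5 + max(4, tid))     {0,1,2,3,4,5,6,7}
step 3: eval ((r1 - 10) <= 0)        {0,1,2,3,4,5,6,7}
step 4: r0 <- tid                    {0,1,2,3,4,5,6,7}
step 5: r2 <- (-2 * (r1 - tid))      {0,1,2,3,4,5,6,7}

Answer: 6 steps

r1: -1,-1,-1,-1,-1,0,1,2
r0: 0,1,2,3,4,5,6,7
r2: 2,4,6,8,10,10,10,10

steps = 6; useful = 48; efficiency = 48/48 = 1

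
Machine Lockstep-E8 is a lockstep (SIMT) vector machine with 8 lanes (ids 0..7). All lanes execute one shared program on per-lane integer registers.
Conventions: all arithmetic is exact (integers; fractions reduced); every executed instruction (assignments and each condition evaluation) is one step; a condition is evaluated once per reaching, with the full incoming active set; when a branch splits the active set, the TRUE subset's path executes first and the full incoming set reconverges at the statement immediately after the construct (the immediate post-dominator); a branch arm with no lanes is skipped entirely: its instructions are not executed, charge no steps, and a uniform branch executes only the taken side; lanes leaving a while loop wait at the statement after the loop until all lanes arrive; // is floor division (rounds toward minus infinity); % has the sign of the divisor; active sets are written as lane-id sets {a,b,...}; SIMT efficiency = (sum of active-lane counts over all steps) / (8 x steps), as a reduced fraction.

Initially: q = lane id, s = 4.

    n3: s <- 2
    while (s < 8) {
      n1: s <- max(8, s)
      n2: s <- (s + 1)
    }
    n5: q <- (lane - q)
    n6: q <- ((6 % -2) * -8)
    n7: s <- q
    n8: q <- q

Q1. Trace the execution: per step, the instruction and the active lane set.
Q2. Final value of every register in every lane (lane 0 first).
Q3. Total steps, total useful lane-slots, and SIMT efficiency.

step 0: s <- 2                       {0,1,2,3,4,5,6,7}
step 1: eval (s < 8)                 {0,1,2,3,4,5,6,7}
step 2: s <- max(8, s)               {0,1,2,3,4,5,6,7}
step 3: s <- (s + 1)                 {0,1,2,3,4,5,6,7}
step 4: eval (s < 8)                 {0,1,2,3,4,5,6,7}
step 5: q <- (lane - q)              {0,1,2,3,4,5,6,7}
step 6: q <- ((6 % -2) * -8)         {0,1,2,3,4,5,6,7}
step 7: s <- q                       {0,1,2,3,4,5,6,7}
step 8: q <- q                       {0,1,2,3,4,5,6,7}

Answer: 9 steps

q: 0,0,0,0,0,0,0,0
s: 0,0,0,0,0,0,0,0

steps = 9; useful = 72; efficiency = 72/72 = 1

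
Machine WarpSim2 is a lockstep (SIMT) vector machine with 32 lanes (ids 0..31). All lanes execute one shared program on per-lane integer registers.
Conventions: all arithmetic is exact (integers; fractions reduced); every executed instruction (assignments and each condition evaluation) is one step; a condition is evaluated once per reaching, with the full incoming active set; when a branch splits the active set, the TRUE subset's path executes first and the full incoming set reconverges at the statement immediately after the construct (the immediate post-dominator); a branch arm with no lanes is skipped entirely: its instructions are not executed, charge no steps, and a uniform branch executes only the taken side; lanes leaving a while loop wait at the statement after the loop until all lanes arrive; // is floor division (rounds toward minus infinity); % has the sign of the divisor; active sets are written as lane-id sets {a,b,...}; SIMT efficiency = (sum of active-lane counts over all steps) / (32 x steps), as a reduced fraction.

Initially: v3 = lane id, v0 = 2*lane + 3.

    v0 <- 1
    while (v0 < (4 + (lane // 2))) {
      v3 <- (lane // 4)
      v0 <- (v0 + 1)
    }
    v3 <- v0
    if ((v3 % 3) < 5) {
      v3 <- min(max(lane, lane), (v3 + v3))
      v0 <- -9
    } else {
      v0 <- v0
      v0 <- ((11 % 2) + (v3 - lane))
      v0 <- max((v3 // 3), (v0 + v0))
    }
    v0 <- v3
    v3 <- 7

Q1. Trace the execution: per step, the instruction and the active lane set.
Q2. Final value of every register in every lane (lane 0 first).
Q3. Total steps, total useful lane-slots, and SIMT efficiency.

step 0: v0 <- 1                      {0,1,2,3,4,5,6,7,8,9,10,11,12,13,14,15,16,17,18,19,20,21,22,23,24,25,26,27,28,29,30,31}
step 1: eval (v0 < (4 + (lane // 2))) {0,1,2,3,4,5,6,7,8,9,10,11,12,13,14,15,16,17,18,19,20,21,22,23,24,25,26,27,28,29,30,31}
step 2: v3 <- (lane // 4)            {0,1,2,3,4,5,6,7,8,9,10,11,12,13,14,15,16,17,18,19,20,21,22,23,24,25,26,27,28,29,30,31}
step 3: v0 <- (v0 + 1)               {0,1,2,3,4,5,6,7,8,9,10,11,12,13,14,15,16,17,18,19,20,21,22,23,24,25,26,27,28,29,30,31}
step 4: eval (v0 < (4 + (lane // 2))) {0,1,2,3,4,5,6,7,8,9,10,11,12,13,14,15,16,17,18,19,20,21,22,23,24,25,26,27,28,29,30,31}
step 5: v3 <- (lane // 4)            {0,1,2,3,4,5,6,7,8,9,10,11,12,13,14,15,16,17,18,19,20,21,22,23,24,25,26,27,28,29,30,31}
step 6: v0 <- (v0 + 1)               {0,1,2,3,4,5,6,7,8,9,10,11,12,13,14,15,16,17,18,19,20,21,22,23,24,25,26,27,28,29,30,31}
step 7: eval (v0 < (4 + (lane // 2))) {0,1,2,3,4,5,6,7,8,9,10,11,12,13,14,15,16,17,18,19,20,21,22,23,24,25,26,27,28,29,30,31}
step 8: v3 <- (lane // 4)            {0,1,2,3,4,5,6,7,8,9,10,11,12,13,14,15,16,17,18,19,20,21,22,23,24,25,26,27,28,29,30,31}
step 9: v0 <- (v0 + 1)               {0,1,2,3,4,5,6,7,8,9,10,11,12,13,14,15,16,17,18,19,20,21,22,23,24,25,26,27,28,29,30,31}
step 10: eval (v0 < (4 + (lane // 2))) {0,1,2,3,4,5,6,7,8,9,10,11,12,13,14,15,16,17,18,19,20,21,22,23,24,25,26,27,28,29,30,31}
step 11: v3 <- (lane // 4)            {2,3,4,5,6,7,8,9,10,11,12,13,14,15,16,17,18,19,20,21,22,23,24,25,26,27,28,29,30,31}
step 12: v0 <- (v0 + 1)               {2,3,4,5,6,7,8,9,10,11,12,13,14,15,16,17,18,19,20,21,22,23,24,25,26,27,28,29,30,31}
step 13: eval (v0 < (4 + (lane // 2))) {2,3,4,5,6,7,8,9,10,11,12,13,14,15,16,17,18,19,20,21,22,23,24,25,26,27,28,29,30,31}
step 14: v3 <- (lane // 4)            {4,5,6,7,8,9,10,11,12,13,14,15,16,17,18,19,20,21,22,23,24,25,26,27,28,29,30,31}
step 15: v0 <- (v0 + 1)               {4,5,6,7,8,9,10,11,12,13,14,15,16,17,18,19,20,21,22,23,24,25,26,27,28,29,30,31}
step 16: eval (v0 < (4 + (lane // 2))) {4,5,6,7,8,9,10,11,12,13,14,15,16,17,18,19,20,21,22,23,24,25,26,27,28,29,30,31}
step 17: v3 <- (lane // 4)            {6,7,8,9,10,11,12,13,14,15,16,17,18,19,20,21,22,23,24,25,26,27,28,29,30,31}
step 18: v0 <- (v0 + 1)               {6,7,8,9,10,11,12,13,14,15,16,17,18,19,20,21,22,23,24,25,26,27,28,29,30,31}
step 19: eval (v0 < (4 + (lane // 2))) {6,7,8,9,10,11,12,13,14,15,16,17,18,19,20,21,22,23,24,25,26,27,28,29,30,31}
step 20: v3 <- (lane // 4)            {8,9,10,11,12,13,14,15,16,17,18,19,20,21,22,23,24,25,26,27,28,29,30,31}
step 21: v0 <- (v0 + 1)               {8,9,10,11,12,13,14,15,16,17,18,19,20,21,22,23,24,25,26,27,28,29,30,31}
step 22: eval (v0 < (4 + (lane // 2))) {8,9,10,11,12,13,14,15,16,17,18,19,20,21,22,23,24,25,26,27,28,29,30,31}
step 23: v3 <- (lane // 4)            {10,11,12,13,14,15,16,17,18,19,20,21,22,23,24,25,26,27,28,29,30,31}
step 24: v0 <- (v0 + 1)               {10,11,12,13,14,15,16,17,18,19,20,21,22,23,24,25,26,27,28,29,30,31}
step 25: eval (v0 < (4 + (lane // 2))) {10,11,12,13,14,15,16,17,18,19,20,21,22,23,24,25,26,27,28,29,30,31}
step 26: v3 <- (lane // 4)            {12,13,14,15,16,17,18,19,20,21,22,23,24,25,26,27,28,29,30,31}
step 27: v0 <- (v0 + 1)               {12,13,14,15,16,17,18,19,20,21,22,23,24,25,26,27,28,29,30,31}
step 28: eval (v0 < (4 + (lane // 2))) {12,13,14,15,16,17,18,19,20,21,22,23,24,25,26,27,28,29,30,31}
step 29: v3 <- (lane // 4)            {14,15,16,17,18,19,20,21,22,23,24,25,26,27,28,29,30,31}
step 30: v0 <- (v0 + 1)               {14,15,16,17,18,19,20,21,22,23,24,25,26,27,28,29,30,31}
step 31: eval (v0 < (4 + (lane // 2))) {14,15,16,17,18,19,20,21,22,23,24,25,26,27,28,29,30,31}
step 32: v3 <- (lane // 4)            {16,17,18,19,20,21,22,23,24,25,26,27,28,29,30,31}
step 33: v0 <- (v0 + 1)               {16,17,18,19,20,21,22,23,24,25,26,27,28,29,30,31}
step 34: eval (v0 < (4 + (lane // 2))) {16,17,18,19,20,21,22,23,24,25,26,27,28,29,30,31}
step 35: v3 <- (lane // 4)            {18,19,20,21,22,23,24,25,26,27,28,29,30,31}
step 36: v0 <- (v0 + 1)               {18,19,20,21,22,23,24,25,26,27,28,29,30,31}
step 37: eval (v0 < (4 + (lane // 2))) {18,19,20,21,22,23,24,25,26,27,28,29,30,31}
step 38: v3 <- (lane // 4)            {20,21,22,23,24,25,26,27,28,29,30,31}
step 39: v0 <- (v0 + 1)               {20,21,22,23,24,25,26,27,28,29,30,31}
step 40: eval (v0 < (4 + (lane // 2))) {20,21,22,23,24,25,26,27,28,29,30,31}
step 41: v3 <- (lane // 4)            {22,23,24,25,26,27,28,29,30,31}
step 42: v0 <- (v0 + 1)               {22,23,24,25,26,27,28,29,30,31}
step 43: eval (v0 < (4 + (lane // 2))) {22,23,24,25,26,27,28,29,30,31}
step 44: v3 <- (lane // 4)            {24,25,26,27,28,29,30,31}
step 45: v0 <- (v0 + 1)               {24,25,26,27,28,29,30,31}
step 46: eval (v0 < (4 + (lane // 2))) {24,25,26,27,28,29,30,31}
step 47: v3 <- (lane // 4)            {26,27,28,29,30,31}
step 48: v0 <- (v0 + 1)               {26,27,28,29,30,31}
step 49: eval (v0 < (4 + (lane // 2))) {26,27,28,29,30,31}
step 50: v3 <- (lane // 4)            {28,29,30,31}
step 51: v0 <- (v0 + 1)               {28,29,30,31}
step 52: eval (v0 < (4 + (lane // 2))) {28,29,30,31}
step 53: v3 <- (lane // 4)            {30,31}
step 54: v0 <- (v0 + 1)               {30,31}
step 55: eval (v0 < (4 + (lane // 2))) {30,31}
step 56: v3 <- v0                     {0,1,2,3,4,5,6,7,8,9,10,11,12,13,14,15,16,17,18,19,20,21,22,23,24,25,26,27,28,29,30,31}
step 57: eval ((v3 % 3) < 5)          {0,1,2,3,4,5,6,7,8,9,10,11,12,13,14,15,16,17,18,19,20,21,22,23,24,25,26,27,28,29,30,31}
step 58: v3 <- min(max(lane, lane), (v3 + v3)) {0,1,2,3,4,5,6,7,8,9,10,11,12,13,14,15,16,17,18,19,20,21,22,23,24,25,26,27,28,29,30,31}
step 59: v0 <- -9                     {0,1,2,3,4,5,6,7,8,9,10,11,12,13,14,15,16,17,18,19,20,21,22,23,24,25,26,27,28,29,30,31}
step 60: v0 <- v3                     {0,1,2,3,4,5,6,7,8,9,10,11,12,13,14,15,16,17,18,19,20,21,22,23,24,25,26,27,28,29,30,31}
step 61: v3 <- 7                      {0,1,2,3,4,5,6,7,8,9,10,11,12,13,14,15,16,17,18,19,20,21,22,23,24,25,26,27,28,29,30,31}

Answer: 62 steps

v3: 7,7,7,7,7,7,7,7,7,7,7,7,7,7,7,7,7,7,7,7,7,7,7,7,7,7,7,7,7,7,7,7
v0: 0,1,2,3,4,5,6,7,8,9,10,11,12,13,14,15,16,17,18,19,20,21,22,23,24,25,26,27,28,29,30,31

steps = 62; useful = 1264; efficiency = 1264/1984 = 79/124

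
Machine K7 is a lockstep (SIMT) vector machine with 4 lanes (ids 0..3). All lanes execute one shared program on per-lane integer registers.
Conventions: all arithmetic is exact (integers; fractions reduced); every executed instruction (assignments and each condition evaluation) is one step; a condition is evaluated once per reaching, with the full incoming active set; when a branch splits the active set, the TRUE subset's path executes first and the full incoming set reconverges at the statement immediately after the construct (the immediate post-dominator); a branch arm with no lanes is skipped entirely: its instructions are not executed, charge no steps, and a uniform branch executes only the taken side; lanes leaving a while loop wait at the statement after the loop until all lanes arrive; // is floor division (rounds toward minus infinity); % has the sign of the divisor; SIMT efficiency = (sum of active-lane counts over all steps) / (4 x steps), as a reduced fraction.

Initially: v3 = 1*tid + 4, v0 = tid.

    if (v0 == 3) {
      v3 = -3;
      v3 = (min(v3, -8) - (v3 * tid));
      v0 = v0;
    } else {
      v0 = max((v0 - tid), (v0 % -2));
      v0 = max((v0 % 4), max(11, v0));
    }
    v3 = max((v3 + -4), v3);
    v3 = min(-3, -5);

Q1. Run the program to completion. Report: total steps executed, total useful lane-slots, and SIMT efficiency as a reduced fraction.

Answer: 8 steps, 21 useful, 21/32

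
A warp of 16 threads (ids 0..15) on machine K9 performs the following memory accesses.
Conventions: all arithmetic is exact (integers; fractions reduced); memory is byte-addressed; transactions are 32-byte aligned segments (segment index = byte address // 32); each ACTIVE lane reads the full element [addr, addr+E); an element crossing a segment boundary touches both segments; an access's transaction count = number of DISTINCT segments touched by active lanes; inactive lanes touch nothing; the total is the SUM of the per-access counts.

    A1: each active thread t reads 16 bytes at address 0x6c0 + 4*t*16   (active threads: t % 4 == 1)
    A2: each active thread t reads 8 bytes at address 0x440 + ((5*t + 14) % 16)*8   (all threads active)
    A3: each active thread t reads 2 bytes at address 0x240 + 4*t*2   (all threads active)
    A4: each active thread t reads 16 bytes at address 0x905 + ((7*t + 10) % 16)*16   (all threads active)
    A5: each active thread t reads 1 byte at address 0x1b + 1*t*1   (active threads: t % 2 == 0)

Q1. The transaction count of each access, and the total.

A1: 4 transactions
A2: 4 transactions
A3: 4 transactions
A4: 9 transactions
A5: 2 transactions

Answer: 4,4,4,9,2; total 23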